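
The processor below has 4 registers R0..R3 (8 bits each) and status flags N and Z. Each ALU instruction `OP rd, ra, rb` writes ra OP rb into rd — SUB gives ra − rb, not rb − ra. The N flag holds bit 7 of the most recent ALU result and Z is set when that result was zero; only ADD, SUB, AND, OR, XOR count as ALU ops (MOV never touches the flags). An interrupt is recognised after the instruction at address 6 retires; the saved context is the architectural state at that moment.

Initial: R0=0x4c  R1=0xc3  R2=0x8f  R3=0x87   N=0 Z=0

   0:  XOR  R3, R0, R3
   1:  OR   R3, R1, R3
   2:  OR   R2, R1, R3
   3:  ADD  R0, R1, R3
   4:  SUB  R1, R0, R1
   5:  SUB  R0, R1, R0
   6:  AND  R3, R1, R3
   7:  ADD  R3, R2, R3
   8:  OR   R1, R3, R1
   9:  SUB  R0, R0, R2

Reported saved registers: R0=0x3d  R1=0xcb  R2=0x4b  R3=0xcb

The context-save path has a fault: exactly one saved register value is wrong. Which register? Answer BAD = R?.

after  0: R0=0x4c R1=0xc3 R2=0x8f R3=0xcb  N=1 Z=0
after  1: R0=0x4c R1=0xc3 R2=0x8f R3=0xcb  N=1 Z=0
after  2: R0=0x4c R1=0xc3 R2=0xcb R3=0xcb  N=1 Z=0
after  3: R0=0x8e R1=0xc3 R2=0xcb R3=0xcb  N=1 Z=0
after  4: R0=0x8e R1=0xcb R2=0xcb R3=0xcb  N=1 Z=0
after  5: R0=0x3d R1=0xcb R2=0xcb R3=0xcb  N=0 Z=0
after  6: R0=0x3d R1=0xcb R2=0xcb R3=0xcb  N=1 Z=0
-- IRQ taken; context saved, return-PC = 7 --
mismatch: R2: reported 0x4b vs actual 0xcb

BAD = R2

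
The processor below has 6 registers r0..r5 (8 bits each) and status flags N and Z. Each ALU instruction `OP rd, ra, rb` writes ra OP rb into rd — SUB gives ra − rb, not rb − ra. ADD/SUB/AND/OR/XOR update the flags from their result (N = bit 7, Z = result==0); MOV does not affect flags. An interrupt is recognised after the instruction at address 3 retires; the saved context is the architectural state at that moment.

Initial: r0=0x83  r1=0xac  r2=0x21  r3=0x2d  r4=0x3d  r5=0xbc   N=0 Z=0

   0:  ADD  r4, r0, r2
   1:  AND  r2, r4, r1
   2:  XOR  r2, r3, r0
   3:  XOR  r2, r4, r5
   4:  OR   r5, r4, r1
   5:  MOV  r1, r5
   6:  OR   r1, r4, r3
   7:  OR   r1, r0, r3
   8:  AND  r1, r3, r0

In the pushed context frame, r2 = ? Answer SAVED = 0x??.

after  0: r0=0x83 r1=0xac r2=0x21 r3=0x2d r4=0xa4 r5=0xbc  N=1 Z=0
after  1: r0=0x83 r1=0xac r2=0xa4 r3=0x2d r4=0xa4 r5=0xbc  N=1 Z=0
after  2: r0=0x83 r1=0xac r2=0xae r3=0x2d r4=0xa4 r5=0xbc  N=1 Z=0
after  3: r0=0x83 r1=0xac r2=0x18 r3=0x2d r4=0xa4 r5=0xbc  N=0 Z=0
-- IRQ taken; context saved, return-PC = 4 --

SAVED = 0x18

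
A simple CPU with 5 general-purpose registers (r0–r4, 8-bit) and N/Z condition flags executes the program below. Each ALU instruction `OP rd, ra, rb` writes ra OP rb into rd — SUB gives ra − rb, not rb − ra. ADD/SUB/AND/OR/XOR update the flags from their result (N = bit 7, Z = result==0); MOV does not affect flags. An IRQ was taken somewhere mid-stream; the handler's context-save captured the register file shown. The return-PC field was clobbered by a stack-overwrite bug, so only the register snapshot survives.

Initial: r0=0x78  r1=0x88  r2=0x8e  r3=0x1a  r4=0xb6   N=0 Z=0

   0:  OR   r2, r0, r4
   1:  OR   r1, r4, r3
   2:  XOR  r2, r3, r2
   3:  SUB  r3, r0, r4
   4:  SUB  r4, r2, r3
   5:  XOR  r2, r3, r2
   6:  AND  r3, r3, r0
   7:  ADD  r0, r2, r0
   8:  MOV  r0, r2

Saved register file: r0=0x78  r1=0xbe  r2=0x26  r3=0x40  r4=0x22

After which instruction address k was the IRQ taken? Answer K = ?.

K = 6

after  0: r0=0x78 r1=0x88 r2=0xfe r3=0x1a r4=0xb6  N=1 Z=0
after  1: r0=0x78 r1=0xbe r2=0xfe r3=0x1a r4=0xb6  N=1 Z=0
after  2: r0=0x78 r1=0xbe r2=0xe4 r3=0x1a r4=0xb6  N=1 Z=0
after  3: r0=0x78 r1=0xbe r2=0xe4 r3=0xc2 r4=0xb6  N=1 Z=0
after  4: r0=0x78 r1=0xbe r2=0xe4 r3=0xc2 r4=0x22  N=0 Z=0
after  5: r0=0x78 r1=0xbe r2=0x26 r3=0xc2 r4=0x22  N=0 Z=0
after  6: r0=0x78 r1=0xbe r2=0x26 r3=0x40 r4=0x22  N=0 Z=0
-- IRQ taken; context saved, return-PC = 7 --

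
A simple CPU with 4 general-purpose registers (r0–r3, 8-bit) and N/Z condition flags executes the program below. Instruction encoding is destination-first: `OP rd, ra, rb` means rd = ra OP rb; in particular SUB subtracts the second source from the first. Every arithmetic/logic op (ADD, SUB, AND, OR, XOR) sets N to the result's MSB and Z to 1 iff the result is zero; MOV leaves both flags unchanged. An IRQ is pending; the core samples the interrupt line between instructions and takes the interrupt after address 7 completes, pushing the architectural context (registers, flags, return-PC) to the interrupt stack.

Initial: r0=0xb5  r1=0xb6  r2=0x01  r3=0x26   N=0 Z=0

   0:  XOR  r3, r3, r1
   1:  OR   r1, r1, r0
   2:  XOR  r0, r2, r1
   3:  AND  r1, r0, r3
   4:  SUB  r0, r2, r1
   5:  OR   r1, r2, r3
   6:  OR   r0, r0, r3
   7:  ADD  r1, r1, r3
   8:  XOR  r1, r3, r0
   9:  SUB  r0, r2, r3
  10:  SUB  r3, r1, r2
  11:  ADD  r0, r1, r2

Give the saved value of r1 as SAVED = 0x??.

after  0: r0=0xb5 r1=0xb6 r2=0x01 r3=0x90  N=1 Z=0
after  1: r0=0xb5 r1=0xb7 r2=0x01 r3=0x90  N=1 Z=0
after  2: r0=0xb6 r1=0xb7 r2=0x01 r3=0x90  N=1 Z=0
after  3: r0=0xb6 r1=0x90 r2=0x01 r3=0x90  N=1 Z=0
after  4: r0=0x71 r1=0x90 r2=0x01 r3=0x90  N=0 Z=0
after  5: r0=0x71 r1=0x91 r2=0x01 r3=0x90  N=1 Z=0
after  6: r0=0xf1 r1=0x91 r2=0x01 r3=0x90  N=1 Z=0
after  7: r0=0xf1 r1=0x21 r2=0x01 r3=0x90  N=0 Z=0
-- IRQ taken; context saved, return-PC = 8 --

SAVED = 0x21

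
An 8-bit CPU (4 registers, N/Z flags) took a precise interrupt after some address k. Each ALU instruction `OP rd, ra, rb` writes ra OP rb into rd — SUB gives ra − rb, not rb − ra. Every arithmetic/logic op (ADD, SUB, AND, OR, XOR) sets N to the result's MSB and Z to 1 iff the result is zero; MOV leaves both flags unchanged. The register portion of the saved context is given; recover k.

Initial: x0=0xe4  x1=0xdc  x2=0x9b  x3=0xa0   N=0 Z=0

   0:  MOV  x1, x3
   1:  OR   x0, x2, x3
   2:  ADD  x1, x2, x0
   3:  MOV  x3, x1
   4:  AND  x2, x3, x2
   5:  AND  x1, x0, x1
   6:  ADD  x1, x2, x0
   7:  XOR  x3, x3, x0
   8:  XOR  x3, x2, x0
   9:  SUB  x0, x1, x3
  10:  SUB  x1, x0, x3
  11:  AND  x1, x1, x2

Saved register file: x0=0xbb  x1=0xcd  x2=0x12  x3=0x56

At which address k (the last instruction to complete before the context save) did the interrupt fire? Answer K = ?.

after  0: x0=0xe4 x1=0xa0 x2=0x9b x3=0xa0  N=0 Z=0
after  1: x0=0xbb x1=0xa0 x2=0x9b x3=0xa0  N=1 Z=0
after  2: x0=0xbb x1=0x56 x2=0x9b x3=0xa0  N=0 Z=0
after  3: x0=0xbb x1=0x56 x2=0x9b x3=0x56  N=0 Z=0
after  4: x0=0xbb x1=0x56 x2=0x12 x3=0x56  N=0 Z=0
after  5: x0=0xbb x1=0x12 x2=0x12 x3=0x56  N=0 Z=0
after  6: x0=0xbb x1=0xcd x2=0x12 x3=0x56  N=1 Z=0
-- IRQ taken; context saved, return-PC = 7 --

K = 6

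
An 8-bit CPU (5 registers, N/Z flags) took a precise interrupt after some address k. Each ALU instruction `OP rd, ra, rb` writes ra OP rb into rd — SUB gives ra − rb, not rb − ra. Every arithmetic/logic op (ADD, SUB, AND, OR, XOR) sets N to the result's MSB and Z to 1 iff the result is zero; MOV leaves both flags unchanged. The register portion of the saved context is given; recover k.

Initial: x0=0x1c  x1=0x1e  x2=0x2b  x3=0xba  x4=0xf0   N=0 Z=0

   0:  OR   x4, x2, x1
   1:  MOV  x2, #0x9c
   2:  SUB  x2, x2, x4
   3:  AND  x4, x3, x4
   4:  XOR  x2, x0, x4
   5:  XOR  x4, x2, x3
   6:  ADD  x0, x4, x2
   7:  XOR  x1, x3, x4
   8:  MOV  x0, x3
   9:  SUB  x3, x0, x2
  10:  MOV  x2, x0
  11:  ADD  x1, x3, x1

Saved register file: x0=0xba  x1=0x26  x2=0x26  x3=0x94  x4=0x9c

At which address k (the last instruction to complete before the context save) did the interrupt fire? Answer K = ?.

after  0: x0=0x1c x1=0x1e x2=0x2b x3=0xba x4=0x3f  N=0 Z=0
after  1: x0=0x1c x1=0x1e x2=0x9c x3=0xba x4=0x3f  N=0 Z=0
after  2: x0=0x1c x1=0x1e x2=0x5d x3=0xba x4=0x3f  N=0 Z=0
after  3: x0=0x1c x1=0x1e x2=0x5d x3=0xba x4=0x3a  N=0 Z=0
after  4: x0=0x1c x1=0x1e x2=0x26 x3=0xba x4=0x3a  N=0 Z=0
after  5: x0=0x1c x1=0x1e x2=0x26 x3=0xba x4=0x9c  N=1 Z=0
after  6: x0=0xc2 x1=0x1e x2=0x26 x3=0xba x4=0x9c  N=1 Z=0
after  7: x0=0xc2 x1=0x26 x2=0x26 x3=0xba x4=0x9c  N=0 Z=0
after  8: x0=0xba x1=0x26 x2=0x26 x3=0xba x4=0x9c  N=0 Z=0
after  9: x0=0xba x1=0x26 x2=0x26 x3=0x94 x4=0x9c  N=1 Z=0
-- IRQ taken; context saved, return-PC = 10 --

K = 9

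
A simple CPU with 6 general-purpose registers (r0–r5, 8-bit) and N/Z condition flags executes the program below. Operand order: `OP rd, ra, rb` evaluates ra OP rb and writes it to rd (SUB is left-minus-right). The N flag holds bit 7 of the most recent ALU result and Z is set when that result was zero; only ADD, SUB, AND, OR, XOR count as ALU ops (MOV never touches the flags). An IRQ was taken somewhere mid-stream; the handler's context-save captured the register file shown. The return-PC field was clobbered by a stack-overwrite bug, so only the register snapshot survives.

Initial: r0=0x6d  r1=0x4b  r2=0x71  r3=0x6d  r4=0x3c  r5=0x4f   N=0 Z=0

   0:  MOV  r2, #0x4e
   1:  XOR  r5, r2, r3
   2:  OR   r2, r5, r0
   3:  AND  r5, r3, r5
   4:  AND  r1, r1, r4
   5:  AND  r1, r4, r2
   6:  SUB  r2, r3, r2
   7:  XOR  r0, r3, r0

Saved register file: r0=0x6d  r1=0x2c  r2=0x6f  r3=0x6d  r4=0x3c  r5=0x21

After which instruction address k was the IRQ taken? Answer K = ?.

K = 5

after  0: r0=0x6d r1=0x4b r2=0x4e r3=0x6d r4=0x3c r5=0x4f  N=0 Z=0
after  1: r0=0x6d r1=0x4b r2=0x4e r3=0x6d r4=0x3c r5=0x23  N=0 Z=0
after  2: r0=0x6d r1=0x4b r2=0x6f r3=0x6d r4=0x3c r5=0x23  N=0 Z=0
after  3: r0=0x6d r1=0x4b r2=0x6f r3=0x6d r4=0x3c r5=0x21  N=0 Z=0
after  4: r0=0x6d r1=0x08 r2=0x6f r3=0x6d r4=0x3c r5=0x21  N=0 Z=0
after  5: r0=0x6d r1=0x2c r2=0x6f r3=0x6d r4=0x3c r5=0x21  N=0 Z=0
-- IRQ taken; context saved, return-PC = 6 --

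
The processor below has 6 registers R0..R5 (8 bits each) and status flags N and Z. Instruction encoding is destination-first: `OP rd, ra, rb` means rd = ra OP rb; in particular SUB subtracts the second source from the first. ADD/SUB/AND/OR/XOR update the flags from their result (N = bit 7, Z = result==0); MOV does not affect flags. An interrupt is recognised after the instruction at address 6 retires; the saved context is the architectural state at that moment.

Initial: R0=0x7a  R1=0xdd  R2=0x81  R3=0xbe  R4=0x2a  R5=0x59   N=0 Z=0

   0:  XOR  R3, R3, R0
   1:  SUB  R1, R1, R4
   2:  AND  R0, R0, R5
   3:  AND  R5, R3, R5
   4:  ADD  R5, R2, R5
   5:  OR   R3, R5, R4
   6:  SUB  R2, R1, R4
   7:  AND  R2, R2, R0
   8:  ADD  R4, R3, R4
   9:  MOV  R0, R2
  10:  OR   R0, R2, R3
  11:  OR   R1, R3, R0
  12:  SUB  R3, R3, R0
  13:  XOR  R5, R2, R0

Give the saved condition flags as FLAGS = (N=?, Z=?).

after  0: R0=0x7a R1=0xdd R2=0x81 R3=0xc4 R4=0x2a R5=0x59  N=1 Z=0
after  1: R0=0x7a R1=0xb3 R2=0x81 R3=0xc4 R4=0x2a R5=0x59  N=1 Z=0
after  2: R0=0x58 R1=0xb3 R2=0x81 R3=0xc4 R4=0x2a R5=0x59  N=0 Z=0
after  3: R0=0x58 R1=0xb3 R2=0x81 R3=0xc4 R4=0x2a R5=0x40  N=0 Z=0
after  4: R0=0x58 R1=0xb3 R2=0x81 R3=0xc4 R4=0x2a R5=0xc1  N=1 Z=0
after  5: R0=0x58 R1=0xb3 R2=0x81 R3=0xeb R4=0x2a R5=0xc1  N=1 Z=0
after  6: R0=0x58 R1=0xb3 R2=0x89 R3=0xeb R4=0x2a R5=0xc1  N=1 Z=0
-- IRQ taken; context saved, return-PC = 7 --

FLAGS = (N=1, Z=0)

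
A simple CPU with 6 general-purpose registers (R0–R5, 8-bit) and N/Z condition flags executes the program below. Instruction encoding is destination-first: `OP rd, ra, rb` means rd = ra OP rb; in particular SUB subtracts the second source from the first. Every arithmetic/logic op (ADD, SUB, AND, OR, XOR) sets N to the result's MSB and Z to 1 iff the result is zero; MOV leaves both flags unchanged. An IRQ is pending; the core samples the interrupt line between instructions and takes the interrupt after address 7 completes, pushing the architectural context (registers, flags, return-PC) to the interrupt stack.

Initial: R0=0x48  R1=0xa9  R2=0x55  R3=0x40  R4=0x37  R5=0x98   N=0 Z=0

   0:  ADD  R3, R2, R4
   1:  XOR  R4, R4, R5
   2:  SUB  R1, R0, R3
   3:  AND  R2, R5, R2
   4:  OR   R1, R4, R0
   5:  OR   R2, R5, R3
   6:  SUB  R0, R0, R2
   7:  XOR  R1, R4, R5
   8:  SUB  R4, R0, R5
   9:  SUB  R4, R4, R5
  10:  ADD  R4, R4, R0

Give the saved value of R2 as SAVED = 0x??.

SAVED = 0x9c

after  0: R0=0x48 R1=0xa9 R2=0x55 R3=0x8c R4=0x37 R5=0x98  N=1 Z=0
after  1: R0=0x48 R1=0xa9 R2=0x55 R3=0x8c R4=0xaf R5=0x98  N=1 Z=0
after  2: R0=0x48 R1=0xbc R2=0x55 R3=0x8c R4=0xaf R5=0x98  N=1 Z=0
after  3: R0=0x48 R1=0xbc R2=0x10 R3=0x8c R4=0xaf R5=0x98  N=0 Z=0
after  4: R0=0x48 R1=0xef R2=0x10 R3=0x8c R4=0xaf R5=0x98  N=1 Z=0
after  5: R0=0x48 R1=0xef R2=0x9c R3=0x8c R4=0xaf R5=0x98  N=1 Z=0
after  6: R0=0xac R1=0xef R2=0x9c R3=0x8c R4=0xaf R5=0x98  N=1 Z=0
after  7: R0=0xac R1=0x37 R2=0x9c R3=0x8c R4=0xaf R5=0x98  N=0 Z=0
-- IRQ taken; context saved, return-PC = 8 --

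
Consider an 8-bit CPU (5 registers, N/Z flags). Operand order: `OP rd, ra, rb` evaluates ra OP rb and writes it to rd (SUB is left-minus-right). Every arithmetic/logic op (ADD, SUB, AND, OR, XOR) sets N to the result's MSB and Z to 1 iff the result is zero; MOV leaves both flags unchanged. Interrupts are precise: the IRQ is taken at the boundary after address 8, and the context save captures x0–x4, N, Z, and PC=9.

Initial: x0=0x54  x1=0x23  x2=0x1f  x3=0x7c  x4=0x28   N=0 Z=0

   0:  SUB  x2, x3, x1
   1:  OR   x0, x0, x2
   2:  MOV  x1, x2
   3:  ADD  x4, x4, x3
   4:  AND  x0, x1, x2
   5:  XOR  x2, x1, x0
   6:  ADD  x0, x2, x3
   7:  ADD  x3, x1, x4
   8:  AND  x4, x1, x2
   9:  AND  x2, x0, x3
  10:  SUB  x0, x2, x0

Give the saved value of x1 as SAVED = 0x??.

after  0: x0=0x54 x1=0x23 x2=0x59 x3=0x7c x4=0x28  N=0 Z=0
after  1: x0=0x5d x1=0x23 x2=0x59 x3=0x7c x4=0x28  N=0 Z=0
after  2: x0=0x5d x1=0x59 x2=0x59 x3=0x7c x4=0x28  N=0 Z=0
after  3: x0=0x5d x1=0x59 x2=0x59 x3=0x7c x4=0xa4  N=1 Z=0
after  4: x0=0x59 x1=0x59 x2=0x59 x3=0x7c x4=0xa4  N=0 Z=0
after  5: x0=0x59 x1=0x59 x2=0x00 x3=0x7c x4=0xa4  N=0 Z=1
after  6: x0=0x7c x1=0x59 x2=0x00 x3=0x7c x4=0xa4  N=0 Z=0
after  7: x0=0x7c x1=0x59 x2=0x00 x3=0xfd x4=0xa4  N=1 Z=0
after  8: x0=0x7c x1=0x59 x2=0x00 x3=0xfd x4=0x00  N=0 Z=1
-- IRQ taken; context saved, return-PC = 9 --

SAVED = 0x59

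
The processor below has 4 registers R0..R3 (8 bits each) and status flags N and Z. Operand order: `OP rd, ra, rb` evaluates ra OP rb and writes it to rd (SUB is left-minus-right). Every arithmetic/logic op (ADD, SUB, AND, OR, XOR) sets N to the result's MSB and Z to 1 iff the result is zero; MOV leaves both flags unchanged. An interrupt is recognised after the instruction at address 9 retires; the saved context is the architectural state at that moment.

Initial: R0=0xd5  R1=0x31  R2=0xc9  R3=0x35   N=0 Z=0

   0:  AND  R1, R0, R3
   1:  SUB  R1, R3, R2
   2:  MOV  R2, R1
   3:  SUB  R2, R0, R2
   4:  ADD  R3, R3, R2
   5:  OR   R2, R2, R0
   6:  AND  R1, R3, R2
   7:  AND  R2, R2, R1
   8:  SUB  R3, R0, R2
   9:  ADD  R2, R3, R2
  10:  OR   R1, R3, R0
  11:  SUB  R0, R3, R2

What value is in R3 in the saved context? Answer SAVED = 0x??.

after  0: R0=0xd5 R1=0x15 R2=0xc9 R3=0x35  N=0 Z=0
after  1: R0=0xd5 R1=0x6c R2=0xc9 R3=0x35  N=0 Z=0
after  2: R0=0xd5 R1=0x6c R2=0x6c R3=0x35  N=0 Z=0
after  3: R0=0xd5 R1=0x6c R2=0x69 R3=0x35  N=0 Z=0
after  4: R0=0xd5 R1=0x6c R2=0x69 R3=0x9e  N=1 Z=0
after  5: R0=0xd5 R1=0x6c R2=0xfd R3=0x9e  N=1 Z=0
after  6: R0=0xd5 R1=0x9c R2=0xfd R3=0x9e  N=1 Z=0
after  7: R0=0xd5 R1=0x9c R2=0x9c R3=0x9e  N=1 Z=0
after  8: R0=0xd5 R1=0x9c R2=0x9c R3=0x39  N=0 Z=0
after  9: R0=0xd5 R1=0x9c R2=0xd5 R3=0x39  N=1 Z=0
-- IRQ taken; context saved, return-PC = 10 --

SAVED = 0x39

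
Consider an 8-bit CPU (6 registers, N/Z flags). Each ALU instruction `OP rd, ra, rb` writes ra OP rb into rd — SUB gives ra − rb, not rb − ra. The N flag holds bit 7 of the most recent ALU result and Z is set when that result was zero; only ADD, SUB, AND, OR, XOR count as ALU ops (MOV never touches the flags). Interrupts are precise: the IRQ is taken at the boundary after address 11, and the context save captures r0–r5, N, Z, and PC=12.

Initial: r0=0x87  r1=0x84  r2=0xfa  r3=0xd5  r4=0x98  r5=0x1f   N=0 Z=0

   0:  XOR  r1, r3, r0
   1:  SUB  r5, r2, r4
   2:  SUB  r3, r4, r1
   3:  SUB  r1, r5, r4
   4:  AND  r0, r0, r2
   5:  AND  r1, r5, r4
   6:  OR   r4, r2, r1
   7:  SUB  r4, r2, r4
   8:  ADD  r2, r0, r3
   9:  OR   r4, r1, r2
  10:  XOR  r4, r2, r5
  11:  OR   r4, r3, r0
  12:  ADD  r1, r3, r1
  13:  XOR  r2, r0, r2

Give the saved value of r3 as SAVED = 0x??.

after  0: r0=0x87 r1=0x52 r2=0xfa r3=0xd5 r4=0x98 r5=0x1f  N=0 Z=0
after  1: r0=0x87 r1=0x52 r2=0xfa r3=0xd5 r4=0x98 r5=0x62  N=0 Z=0
after  2: r0=0x87 r1=0x52 r2=0xfa r3=0x46 r4=0x98 r5=0x62  N=0 Z=0
after  3: r0=0x87 r1=0xca r2=0xfa r3=0x46 r4=0x98 r5=0x62  N=1 Z=0
after  4: r0=0x82 r1=0xca r2=0xfa r3=0x46 r4=0x98 r5=0x62  N=1 Z=0
after  5: r0=0x82 r1=0x00 r2=0xfa r3=0x46 r4=0x98 r5=0x62  N=0 Z=1
after  6: r0=0x82 r1=0x00 r2=0xfa r3=0x46 r4=0xfa r5=0x62  N=1 Z=0
after  7: r0=0x82 r1=0x00 r2=0xfa r3=0x46 r4=0x00 r5=0x62  N=0 Z=1
after  8: r0=0x82 r1=0x00 r2=0xc8 r3=0x46 r4=0x00 r5=0x62  N=1 Z=0
after  9: r0=0x82 r1=0x00 r2=0xc8 r3=0x46 r4=0xc8 r5=0x62  N=1 Z=0
after 10: r0=0x82 r1=0x00 r2=0xc8 r3=0x46 r4=0xaa r5=0x62  N=1 Z=0
after 11: r0=0x82 r1=0x00 r2=0xc8 r3=0x46 r4=0xc6 r5=0x62  N=1 Z=0
-- IRQ taken; context saved, return-PC = 12 --

SAVED = 0x46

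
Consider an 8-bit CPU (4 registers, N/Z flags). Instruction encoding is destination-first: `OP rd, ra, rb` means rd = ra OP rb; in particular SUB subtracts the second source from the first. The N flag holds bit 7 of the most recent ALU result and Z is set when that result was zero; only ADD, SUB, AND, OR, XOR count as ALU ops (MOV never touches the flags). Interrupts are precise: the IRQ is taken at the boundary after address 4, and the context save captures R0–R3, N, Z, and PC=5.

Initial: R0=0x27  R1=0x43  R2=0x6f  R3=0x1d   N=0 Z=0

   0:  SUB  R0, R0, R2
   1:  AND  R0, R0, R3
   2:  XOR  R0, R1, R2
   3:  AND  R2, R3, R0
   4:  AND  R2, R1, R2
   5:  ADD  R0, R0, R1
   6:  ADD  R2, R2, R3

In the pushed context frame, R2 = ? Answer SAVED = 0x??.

SAVED = 0x00

after  0: R0=0xb8 R1=0x43 R2=0x6f R3=0x1d  N=1 Z=0
after  1: R0=0x18 R1=0x43 R2=0x6f R3=0x1d  N=0 Z=0
after  2: R0=0x2c R1=0x43 R2=0x6f R3=0x1d  N=0 Z=0
after  3: R0=0x2c R1=0x43 R2=0x0c R3=0x1d  N=0 Z=0
after  4: R0=0x2c R1=0x43 R2=0x00 R3=0x1d  N=0 Z=1
-- IRQ taken; context saved, return-PC = 5 --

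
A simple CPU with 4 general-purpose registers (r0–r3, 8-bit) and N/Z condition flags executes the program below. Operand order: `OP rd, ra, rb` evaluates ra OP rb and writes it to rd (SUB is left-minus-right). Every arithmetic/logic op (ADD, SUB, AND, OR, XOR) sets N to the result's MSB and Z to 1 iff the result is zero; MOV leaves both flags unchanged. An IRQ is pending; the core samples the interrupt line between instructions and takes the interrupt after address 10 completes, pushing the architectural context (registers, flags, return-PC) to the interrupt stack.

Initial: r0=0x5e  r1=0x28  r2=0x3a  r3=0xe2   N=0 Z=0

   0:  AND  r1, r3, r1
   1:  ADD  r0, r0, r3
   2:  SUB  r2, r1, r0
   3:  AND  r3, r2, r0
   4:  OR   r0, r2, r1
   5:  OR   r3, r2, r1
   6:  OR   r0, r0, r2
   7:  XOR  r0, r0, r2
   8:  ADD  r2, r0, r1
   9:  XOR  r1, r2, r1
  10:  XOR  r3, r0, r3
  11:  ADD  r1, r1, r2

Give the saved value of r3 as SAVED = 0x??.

after  0: r0=0x5e r1=0x20 r2=0x3a r3=0xe2  N=0 Z=0
after  1: r0=0x40 r1=0x20 r2=0x3a r3=0xe2  N=0 Z=0
after  2: r0=0x40 r1=0x20 r2=0xe0 r3=0xe2  N=1 Z=0
after  3: r0=0x40 r1=0x20 r2=0xe0 r3=0x40  N=0 Z=0
after  4: r0=0xe0 r1=0x20 r2=0xe0 r3=0x40  N=1 Z=0
after  5: r0=0xe0 r1=0x20 r2=0xe0 r3=0xe0  N=1 Z=0
after  6: r0=0xe0 r1=0x20 r2=0xe0 r3=0xe0  N=1 Z=0
after  7: r0=0x00 r1=0x20 r2=0xe0 r3=0xe0  N=0 Z=1
after  8: r0=0x00 r1=0x20 r2=0x20 r3=0xe0  N=0 Z=0
after  9: r0=0x00 r1=0x00 r2=0x20 r3=0xe0  N=0 Z=1
after 10: r0=0x00 r1=0x00 r2=0x20 r3=0xe0  N=1 Z=0
-- IRQ taken; context saved, return-PC = 11 --

SAVED = 0xe0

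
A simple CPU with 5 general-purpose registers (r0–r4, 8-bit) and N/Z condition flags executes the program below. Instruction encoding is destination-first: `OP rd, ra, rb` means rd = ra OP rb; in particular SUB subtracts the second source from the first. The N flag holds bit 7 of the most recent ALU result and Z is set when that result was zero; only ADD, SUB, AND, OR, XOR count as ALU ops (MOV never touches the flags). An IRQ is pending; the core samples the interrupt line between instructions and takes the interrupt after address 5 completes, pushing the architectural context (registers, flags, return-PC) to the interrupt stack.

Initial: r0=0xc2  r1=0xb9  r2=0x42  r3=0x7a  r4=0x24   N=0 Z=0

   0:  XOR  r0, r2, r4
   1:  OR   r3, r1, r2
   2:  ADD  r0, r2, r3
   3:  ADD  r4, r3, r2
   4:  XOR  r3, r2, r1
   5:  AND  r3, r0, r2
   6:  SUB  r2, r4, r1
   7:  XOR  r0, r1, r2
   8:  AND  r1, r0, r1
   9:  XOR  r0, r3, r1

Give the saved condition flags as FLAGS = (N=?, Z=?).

after  0: r0=0x66 r1=0xb9 r2=0x42 r3=0x7a r4=0x24  N=0 Z=0
after  1: r0=0x66 r1=0xb9 r2=0x42 r3=0xfb r4=0x24  N=1 Z=0
after  2: r0=0x3d r1=0xb9 r2=0x42 r3=0xfb r4=0x24  N=0 Z=0
after  3: r0=0x3d r1=0xb9 r2=0x42 r3=0xfb r4=0x3d  N=0 Z=0
after  4: r0=0x3d r1=0xb9 r2=0x42 r3=0xfb r4=0x3d  N=1 Z=0
after  5: r0=0x3d r1=0xb9 r2=0x42 r3=0x00 r4=0x3d  N=0 Z=1
-- IRQ taken; context saved, return-PC = 6 --

FLAGS = (N=0, Z=1)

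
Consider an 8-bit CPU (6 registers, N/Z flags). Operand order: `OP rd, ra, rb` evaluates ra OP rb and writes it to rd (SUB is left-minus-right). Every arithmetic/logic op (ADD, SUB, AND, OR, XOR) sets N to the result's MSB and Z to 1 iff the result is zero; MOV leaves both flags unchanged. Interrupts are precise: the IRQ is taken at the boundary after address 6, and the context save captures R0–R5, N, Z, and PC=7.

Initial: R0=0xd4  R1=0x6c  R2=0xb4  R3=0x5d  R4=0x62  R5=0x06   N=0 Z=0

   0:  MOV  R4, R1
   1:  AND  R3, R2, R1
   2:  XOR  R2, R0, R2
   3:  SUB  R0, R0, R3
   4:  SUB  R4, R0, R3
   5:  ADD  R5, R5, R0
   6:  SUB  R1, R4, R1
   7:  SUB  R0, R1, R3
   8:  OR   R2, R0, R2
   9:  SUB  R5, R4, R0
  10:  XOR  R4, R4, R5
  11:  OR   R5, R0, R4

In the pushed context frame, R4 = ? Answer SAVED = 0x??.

SAVED = 0x8c

after  0: R0=0xd4 R1=0x6c R2=0xb4 R3=0x5d R4=0x6c R5=0x06  N=0 Z=0
after  1: R0=0xd4 R1=0x6c R2=0xb4 R3=0x24 R4=0x6c R5=0x06  N=0 Z=0
after  2: R0=0xd4 R1=0x6c R2=0x60 R3=0x24 R4=0x6c R5=0x06  N=0 Z=0
after  3: R0=0xb0 R1=0x6c R2=0x60 R3=0x24 R4=0x6c R5=0x06  N=1 Z=0
after  4: R0=0xb0 R1=0x6c R2=0x60 R3=0x24 R4=0x8c R5=0x06  N=1 Z=0
after  5: R0=0xb0 R1=0x6c R2=0x60 R3=0x24 R4=0x8c R5=0xb6  N=1 Z=0
after  6: R0=0xb0 R1=0x20 R2=0x60 R3=0x24 R4=0x8c R5=0xb6  N=0 Z=0
-- IRQ taken; context saved, return-PC = 7 --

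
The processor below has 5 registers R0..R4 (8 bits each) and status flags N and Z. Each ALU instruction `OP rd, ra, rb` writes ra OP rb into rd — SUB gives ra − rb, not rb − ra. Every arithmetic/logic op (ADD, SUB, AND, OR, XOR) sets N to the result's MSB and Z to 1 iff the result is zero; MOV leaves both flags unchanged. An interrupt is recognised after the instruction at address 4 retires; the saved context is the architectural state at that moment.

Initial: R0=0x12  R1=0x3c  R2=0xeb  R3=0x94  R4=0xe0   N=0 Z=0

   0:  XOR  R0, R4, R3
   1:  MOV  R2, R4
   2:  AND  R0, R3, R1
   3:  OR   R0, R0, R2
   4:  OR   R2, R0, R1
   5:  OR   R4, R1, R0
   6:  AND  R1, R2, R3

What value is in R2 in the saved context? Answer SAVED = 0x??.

after  0: R0=0x74 R1=0x3c R2=0xeb R3=0x94 R4=0xe0  N=0 Z=0
after  1: R0=0x74 R1=0x3c R2=0xe0 R3=0x94 R4=0xe0  N=0 Z=0
after  2: R0=0x14 R1=0x3c R2=0xe0 R3=0x94 R4=0xe0  N=0 Z=0
after  3: R0=0xf4 R1=0x3c R2=0xe0 R3=0x94 R4=0xe0  N=1 Z=0
after  4: R0=0xf4 R1=0x3c R2=0xfc R3=0x94 R4=0xe0  N=1 Z=0
-- IRQ taken; context saved, return-PC = 5 --

SAVED = 0xfc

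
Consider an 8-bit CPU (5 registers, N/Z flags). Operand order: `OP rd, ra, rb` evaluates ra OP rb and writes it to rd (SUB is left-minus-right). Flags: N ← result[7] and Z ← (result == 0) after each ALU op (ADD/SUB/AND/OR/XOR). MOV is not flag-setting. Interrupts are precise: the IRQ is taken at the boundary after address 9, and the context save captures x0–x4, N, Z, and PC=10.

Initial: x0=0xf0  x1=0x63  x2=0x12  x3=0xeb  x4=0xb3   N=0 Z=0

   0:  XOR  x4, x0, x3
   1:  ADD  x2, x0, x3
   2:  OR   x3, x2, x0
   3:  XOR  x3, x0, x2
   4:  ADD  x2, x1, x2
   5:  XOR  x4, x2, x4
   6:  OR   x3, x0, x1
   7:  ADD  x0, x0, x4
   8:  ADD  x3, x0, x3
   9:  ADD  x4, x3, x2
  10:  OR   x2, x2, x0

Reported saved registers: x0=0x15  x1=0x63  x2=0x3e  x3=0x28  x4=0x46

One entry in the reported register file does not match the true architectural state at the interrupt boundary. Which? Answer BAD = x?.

after  0: x0=0xf0 x1=0x63 x2=0x12 x3=0xeb x4=0x1b  N=0 Z=0
after  1: x0=0xf0 x1=0x63 x2=0xdb x3=0xeb x4=0x1b  N=1 Z=0
after  2: x0=0xf0 x1=0x63 x2=0xdb x3=0xfb x4=0x1b  N=1 Z=0
after  3: x0=0xf0 x1=0x63 x2=0xdb x3=0x2b x4=0x1b  N=0 Z=0
after  4: x0=0xf0 x1=0x63 x2=0x3e x3=0x2b x4=0x1b  N=0 Z=0
after  5: x0=0xf0 x1=0x63 x2=0x3e x3=0x2b x4=0x25  N=0 Z=0
after  6: x0=0xf0 x1=0x63 x2=0x3e x3=0xf3 x4=0x25  N=1 Z=0
after  7: x0=0x15 x1=0x63 x2=0x3e x3=0xf3 x4=0x25  N=0 Z=0
after  8: x0=0x15 x1=0x63 x2=0x3e x3=0x08 x4=0x25  N=0 Z=0
after  9: x0=0x15 x1=0x63 x2=0x3e x3=0x08 x4=0x46  N=0 Z=0
-- IRQ taken; context saved, return-PC = 10 --
mismatch: x3: reported 0x28 vs actual 0x08

BAD = x3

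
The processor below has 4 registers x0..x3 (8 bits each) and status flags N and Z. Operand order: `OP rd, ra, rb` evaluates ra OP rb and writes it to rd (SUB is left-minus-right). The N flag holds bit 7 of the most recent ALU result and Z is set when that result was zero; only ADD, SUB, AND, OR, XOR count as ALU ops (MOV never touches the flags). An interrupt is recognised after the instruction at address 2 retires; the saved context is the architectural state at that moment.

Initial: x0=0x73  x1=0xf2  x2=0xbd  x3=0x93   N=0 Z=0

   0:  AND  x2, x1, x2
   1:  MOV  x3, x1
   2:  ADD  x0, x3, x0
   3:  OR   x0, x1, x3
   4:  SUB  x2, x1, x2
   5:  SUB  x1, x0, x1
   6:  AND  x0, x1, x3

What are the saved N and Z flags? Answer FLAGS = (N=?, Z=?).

after  0: x0=0x73 x1=0xf2 x2=0xb0 x3=0x93  N=1 Z=0
after  1: x0=0x73 x1=0xf2 x2=0xb0 x3=0xf2  N=1 Z=0
after  2: x0=0x65 x1=0xf2 x2=0xb0 x3=0xf2  N=0 Z=0
-- IRQ taken; context saved, return-PC = 3 --

FLAGS = (N=0, Z=0)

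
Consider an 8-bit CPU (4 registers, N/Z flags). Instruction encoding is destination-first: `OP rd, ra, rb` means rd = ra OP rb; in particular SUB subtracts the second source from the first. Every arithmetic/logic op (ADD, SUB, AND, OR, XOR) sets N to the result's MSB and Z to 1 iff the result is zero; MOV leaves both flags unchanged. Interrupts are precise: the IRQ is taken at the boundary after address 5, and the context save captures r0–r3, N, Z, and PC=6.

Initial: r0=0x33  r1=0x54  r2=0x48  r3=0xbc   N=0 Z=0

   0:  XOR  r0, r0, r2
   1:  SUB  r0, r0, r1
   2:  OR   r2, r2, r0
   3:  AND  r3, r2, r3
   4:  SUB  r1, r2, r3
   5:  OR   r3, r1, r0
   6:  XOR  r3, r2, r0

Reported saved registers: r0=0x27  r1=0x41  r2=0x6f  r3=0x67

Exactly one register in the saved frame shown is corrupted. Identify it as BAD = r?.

after  0: r0=0x7b r1=0x54 r2=0x48 r3=0xbc  N=0 Z=0
after  1: r0=0x27 r1=0x54 r2=0x48 r3=0xbc  N=0 Z=0
after  2: r0=0x27 r1=0x54 r2=0x6f r3=0xbc  N=0 Z=0
after  3: r0=0x27 r1=0x54 r2=0x6f r3=0x2c  N=0 Z=0
after  4: r0=0x27 r1=0x43 r2=0x6f r3=0x2c  N=0 Z=0
after  5: r0=0x27 r1=0x43 r2=0x6f r3=0x67  N=0 Z=0
-- IRQ taken; context saved, return-PC = 6 --
mismatch: r1: reported 0x41 vs actual 0x43

BAD = r1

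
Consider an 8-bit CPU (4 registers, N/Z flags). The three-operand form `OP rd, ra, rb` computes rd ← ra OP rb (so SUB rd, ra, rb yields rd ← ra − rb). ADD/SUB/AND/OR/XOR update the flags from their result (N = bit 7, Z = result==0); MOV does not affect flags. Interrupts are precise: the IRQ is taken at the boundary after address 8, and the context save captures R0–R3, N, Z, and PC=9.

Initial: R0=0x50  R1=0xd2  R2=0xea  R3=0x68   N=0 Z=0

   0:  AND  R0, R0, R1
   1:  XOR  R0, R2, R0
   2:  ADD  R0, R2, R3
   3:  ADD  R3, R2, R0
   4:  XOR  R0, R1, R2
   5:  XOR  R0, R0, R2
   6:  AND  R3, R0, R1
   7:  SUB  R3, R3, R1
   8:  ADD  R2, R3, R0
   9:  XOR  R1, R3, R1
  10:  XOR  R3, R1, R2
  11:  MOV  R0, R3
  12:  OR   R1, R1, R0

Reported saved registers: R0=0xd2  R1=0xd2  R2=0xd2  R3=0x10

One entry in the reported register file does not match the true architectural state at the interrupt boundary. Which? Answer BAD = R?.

BAD = R3

after  0: R0=0x50 R1=0xd2 R2=0xea R3=0x68  N=0 Z=0
after  1: R0=0xba R1=0xd2 R2=0xea R3=0x68  N=1 Z=0
after  2: R0=0x52 R1=0xd2 R2=0xea R3=0x68  N=0 Z=0
after  3: R0=0x52 R1=0xd2 R2=0xea R3=0x3c  N=0 Z=0
after  4: R0=0x38 R1=0xd2 R2=0xea R3=0x3c  N=0 Z=0
after  5: R0=0xd2 R1=0xd2 R2=0xea R3=0x3c  N=1 Z=0
after  6: R0=0xd2 R1=0xd2 R2=0xea R3=0xd2  N=1 Z=0
after  7: R0=0xd2 R1=0xd2 R2=0xea R3=0x00  N=0 Z=1
after  8: R0=0xd2 R1=0xd2 R2=0xd2 R3=0x00  N=1 Z=0
-- IRQ taken; context saved, return-PC = 9 --
mismatch: R3: reported 0x10 vs actual 0x00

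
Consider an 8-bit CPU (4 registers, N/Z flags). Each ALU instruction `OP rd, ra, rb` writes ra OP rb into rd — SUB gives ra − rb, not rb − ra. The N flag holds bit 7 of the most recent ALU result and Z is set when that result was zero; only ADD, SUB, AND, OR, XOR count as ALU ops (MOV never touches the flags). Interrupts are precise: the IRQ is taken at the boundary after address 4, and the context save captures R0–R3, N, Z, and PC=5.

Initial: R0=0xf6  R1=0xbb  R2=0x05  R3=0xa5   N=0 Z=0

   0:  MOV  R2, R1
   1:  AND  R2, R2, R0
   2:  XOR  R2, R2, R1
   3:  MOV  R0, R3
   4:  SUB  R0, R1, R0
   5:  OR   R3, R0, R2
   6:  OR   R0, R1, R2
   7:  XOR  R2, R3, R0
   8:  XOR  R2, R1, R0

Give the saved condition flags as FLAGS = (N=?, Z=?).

FLAGS = (N=0, Z=0)

after  0: R0=0xf6 R1=0xbb R2=0xbb R3=0xa5  N=0 Z=0
after  1: R0=0xf6 R1=0xbb R2=0xb2 R3=0xa5  N=1 Z=0
after  2: R0=0xf6 R1=0xbb R2=0x09 R3=0xa5  N=0 Z=0
after  3: R0=0xa5 R1=0xbb R2=0x09 R3=0xa5  N=0 Z=0
after  4: R0=0x16 R1=0xbb R2=0x09 R3=0xa5  N=0 Z=0
-- IRQ taken; context saved, return-PC = 5 --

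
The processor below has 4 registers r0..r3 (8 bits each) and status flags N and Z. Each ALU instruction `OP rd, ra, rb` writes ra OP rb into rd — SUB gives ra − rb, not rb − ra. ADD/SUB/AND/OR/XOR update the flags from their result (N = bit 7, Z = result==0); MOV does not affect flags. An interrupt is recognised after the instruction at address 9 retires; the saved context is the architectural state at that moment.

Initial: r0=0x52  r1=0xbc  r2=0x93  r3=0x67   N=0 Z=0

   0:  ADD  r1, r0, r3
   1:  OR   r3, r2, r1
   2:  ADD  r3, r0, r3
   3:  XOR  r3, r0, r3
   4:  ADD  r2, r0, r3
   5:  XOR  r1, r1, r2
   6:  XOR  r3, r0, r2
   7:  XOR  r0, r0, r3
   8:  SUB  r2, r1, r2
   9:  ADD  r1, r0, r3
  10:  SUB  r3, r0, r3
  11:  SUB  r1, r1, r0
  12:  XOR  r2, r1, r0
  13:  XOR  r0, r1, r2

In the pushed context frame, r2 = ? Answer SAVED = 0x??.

after  0: r0=0x52 r1=0xb9 r2=0x93 r3=0x67  N=1 Z=0
after  1: r0=0x52 r1=0xb9 r2=0x93 r3=0xbb  N=1 Z=0
after  2: r0=0x52 r1=0xb9 r2=0x93 r3=0x0d  N=0 Z=0
after  3: r0=0x52 r1=0xb9 r2=0x93 r3=0x5f  N=0 Z=0
after  4: r0=0x52 r1=0xb9 r2=0xb1 r3=0x5f  N=1 Z=0
after  5: r0=0x52 r1=0x08 r2=0xb1 r3=0x5f  N=0 Z=0
after  6: r0=0x52 r1=0x08 r2=0xb1 r3=0xe3  N=1 Z=0
after  7: r0=0xb1 r1=0x08 r2=0xb1 r3=0xe3  N=1 Z=0
after  8: r0=0xb1 r1=0x08 r2=0x57 r3=0xe3  N=0 Z=0
after  9: r0=0xb1 r1=0x94 r2=0x57 r3=0xe3  N=1 Z=0
-- IRQ taken; context saved, return-PC = 10 --

SAVED = 0x57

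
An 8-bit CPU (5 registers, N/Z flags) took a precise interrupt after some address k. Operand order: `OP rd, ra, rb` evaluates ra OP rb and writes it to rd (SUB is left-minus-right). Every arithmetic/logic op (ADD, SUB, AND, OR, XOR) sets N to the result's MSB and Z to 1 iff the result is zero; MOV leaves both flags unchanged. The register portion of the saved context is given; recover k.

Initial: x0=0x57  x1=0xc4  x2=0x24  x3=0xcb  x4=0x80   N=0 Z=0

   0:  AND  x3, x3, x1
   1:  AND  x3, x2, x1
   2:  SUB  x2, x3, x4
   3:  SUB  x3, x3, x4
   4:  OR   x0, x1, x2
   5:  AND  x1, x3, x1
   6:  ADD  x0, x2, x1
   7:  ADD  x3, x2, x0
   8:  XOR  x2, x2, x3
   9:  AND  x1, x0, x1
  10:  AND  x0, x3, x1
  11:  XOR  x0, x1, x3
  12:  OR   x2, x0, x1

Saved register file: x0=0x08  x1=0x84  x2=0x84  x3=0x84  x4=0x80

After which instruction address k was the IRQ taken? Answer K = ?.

after  0: x0=0x57 x1=0xc4 x2=0x24 x3=0xc0 x4=0x80  N=1 Z=0
after  1: x0=0x57 x1=0xc4 x2=0x24 x3=0x04 x4=0x80  N=0 Z=0
after  2: x0=0x57 x1=0xc4 x2=0x84 x3=0x04 x4=0x80  N=1 Z=0
after  3: x0=0x57 x1=0xc4 x2=0x84 x3=0x84 x4=0x80  N=1 Z=0
after  4: x0=0xc4 x1=0xc4 x2=0x84 x3=0x84 x4=0x80  N=1 Z=0
after  5: x0=0xc4 x1=0x84 x2=0x84 x3=0x84 x4=0x80  N=1 Z=0
after  6: x0=0x08 x1=0x84 x2=0x84 x3=0x84 x4=0x80  N=0 Z=0
-- IRQ taken; context saved, return-PC = 7 --

K = 6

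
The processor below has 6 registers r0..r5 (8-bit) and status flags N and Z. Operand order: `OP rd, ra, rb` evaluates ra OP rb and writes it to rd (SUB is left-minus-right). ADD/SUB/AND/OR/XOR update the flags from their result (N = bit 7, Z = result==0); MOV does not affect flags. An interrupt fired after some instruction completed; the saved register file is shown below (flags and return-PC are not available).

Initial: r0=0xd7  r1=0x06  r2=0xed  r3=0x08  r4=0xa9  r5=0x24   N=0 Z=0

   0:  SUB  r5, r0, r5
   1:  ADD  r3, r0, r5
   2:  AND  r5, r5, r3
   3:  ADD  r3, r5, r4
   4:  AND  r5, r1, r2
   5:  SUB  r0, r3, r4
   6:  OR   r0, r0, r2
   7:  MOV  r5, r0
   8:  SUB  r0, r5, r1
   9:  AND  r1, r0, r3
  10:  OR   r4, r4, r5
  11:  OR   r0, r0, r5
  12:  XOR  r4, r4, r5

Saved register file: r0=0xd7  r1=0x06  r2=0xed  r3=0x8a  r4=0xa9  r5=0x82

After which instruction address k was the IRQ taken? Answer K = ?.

K = 2

after  0: r0=0xd7 r1=0x06 r2=0xed r3=0x08 r4=0xa9 r5=0xb3  N=1 Z=0
after  1: r0=0xd7 r1=0x06 r2=0xed r3=0x8a r4=0xa9 r5=0xb3  N=1 Z=0
after  2: r0=0xd7 r1=0x06 r2=0xed r3=0x8a r4=0xa9 r5=0x82  N=1 Z=0
-- IRQ taken; context saved, return-PC = 3 --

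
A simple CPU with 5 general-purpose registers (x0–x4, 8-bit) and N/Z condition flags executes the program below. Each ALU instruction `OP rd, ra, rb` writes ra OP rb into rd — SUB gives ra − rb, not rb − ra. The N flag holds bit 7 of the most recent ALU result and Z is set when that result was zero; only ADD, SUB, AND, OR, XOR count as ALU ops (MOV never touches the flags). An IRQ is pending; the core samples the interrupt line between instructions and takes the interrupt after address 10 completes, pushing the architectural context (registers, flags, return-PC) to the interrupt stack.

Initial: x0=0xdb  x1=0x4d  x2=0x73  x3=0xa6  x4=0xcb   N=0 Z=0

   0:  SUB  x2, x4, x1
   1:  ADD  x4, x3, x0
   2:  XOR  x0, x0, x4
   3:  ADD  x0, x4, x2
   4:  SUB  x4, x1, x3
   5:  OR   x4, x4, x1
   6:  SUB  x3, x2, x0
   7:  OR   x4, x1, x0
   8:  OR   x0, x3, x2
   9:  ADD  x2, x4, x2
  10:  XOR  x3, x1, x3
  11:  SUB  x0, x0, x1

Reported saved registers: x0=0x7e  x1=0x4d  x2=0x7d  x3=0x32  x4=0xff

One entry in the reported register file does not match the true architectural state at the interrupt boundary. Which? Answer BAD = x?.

BAD = x0

after  0: x0=0xdb x1=0x4d x2=0x7e x3=0xa6 x4=0xcb  N=0 Z=0
after  1: x0=0xdb x1=0x4d x2=0x7e x3=0xa6 x4=0x81  N=1 Z=0
after  2: x0=0x5a x1=0x4d x2=0x7e x3=0xa6 x4=0x81  N=0 Z=0
after  3: x0=0xff x1=0x4d x2=0x7e x3=0xa6 x4=0x81  N=1 Z=0
after  4: x0=0xff x1=0x4d x2=0x7e x3=0xa6 x4=0xa7  N=1 Z=0
after  5: x0=0xff x1=0x4d x2=0x7e x3=0xa6 x4=0xef  N=1 Z=0
after  6: x0=0xff x1=0x4d x2=0x7e x3=0x7f x4=0xef  N=0 Z=0
after  7: x0=0xff x1=0x4d x2=0x7e x3=0x7f x4=0xff  N=1 Z=0
after  8: x0=0x7f x1=0x4d x2=0x7e x3=0x7f x4=0xff  N=0 Z=0
after  9: x0=0x7f x1=0x4d x2=0x7d x3=0x7f x4=0xff  N=0 Z=0
after 10: x0=0x7f x1=0x4d x2=0x7d x3=0x32 x4=0xff  N=0 Z=0
-- IRQ taken; context saved, return-PC = 11 --
mismatch: x0: reported 0x7e vs actual 0x7f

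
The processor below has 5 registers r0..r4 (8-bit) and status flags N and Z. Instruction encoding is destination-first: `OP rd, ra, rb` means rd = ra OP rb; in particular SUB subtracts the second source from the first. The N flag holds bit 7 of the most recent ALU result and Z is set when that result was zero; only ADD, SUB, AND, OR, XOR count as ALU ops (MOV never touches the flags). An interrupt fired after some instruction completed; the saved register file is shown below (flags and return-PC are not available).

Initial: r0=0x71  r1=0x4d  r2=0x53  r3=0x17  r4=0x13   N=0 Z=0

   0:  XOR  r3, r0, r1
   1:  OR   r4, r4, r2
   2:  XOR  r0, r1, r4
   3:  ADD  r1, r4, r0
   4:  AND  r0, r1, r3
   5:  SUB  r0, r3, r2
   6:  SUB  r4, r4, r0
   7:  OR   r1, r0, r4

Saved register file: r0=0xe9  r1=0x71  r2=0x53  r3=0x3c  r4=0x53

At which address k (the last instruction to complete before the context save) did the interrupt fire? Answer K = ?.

after  0: r0=0x71 r1=0x4d r2=0x53 r3=0x3c r4=0x13  N=0 Z=0
after  1: r0=0x71 r1=0x4d r2=0x53 r3=0x3c r4=0x53  N=0 Z=0
after  2: r0=0x1e r1=0x4d r2=0x53 r3=0x3c r4=0x53  N=0 Z=0
after  3: r0=0x1e r1=0x71 r2=0x53 r3=0x3c r4=0x53  N=0 Z=0
after  4: r0=0x30 r1=0x71 r2=0x53 r3=0x3c r4=0x53  N=0 Z=0
after  5: r0=0xe9 r1=0x71 r2=0x53 r3=0x3c r4=0x53  N=1 Z=0
-- IRQ taken; context saved, return-PC = 6 --

K = 5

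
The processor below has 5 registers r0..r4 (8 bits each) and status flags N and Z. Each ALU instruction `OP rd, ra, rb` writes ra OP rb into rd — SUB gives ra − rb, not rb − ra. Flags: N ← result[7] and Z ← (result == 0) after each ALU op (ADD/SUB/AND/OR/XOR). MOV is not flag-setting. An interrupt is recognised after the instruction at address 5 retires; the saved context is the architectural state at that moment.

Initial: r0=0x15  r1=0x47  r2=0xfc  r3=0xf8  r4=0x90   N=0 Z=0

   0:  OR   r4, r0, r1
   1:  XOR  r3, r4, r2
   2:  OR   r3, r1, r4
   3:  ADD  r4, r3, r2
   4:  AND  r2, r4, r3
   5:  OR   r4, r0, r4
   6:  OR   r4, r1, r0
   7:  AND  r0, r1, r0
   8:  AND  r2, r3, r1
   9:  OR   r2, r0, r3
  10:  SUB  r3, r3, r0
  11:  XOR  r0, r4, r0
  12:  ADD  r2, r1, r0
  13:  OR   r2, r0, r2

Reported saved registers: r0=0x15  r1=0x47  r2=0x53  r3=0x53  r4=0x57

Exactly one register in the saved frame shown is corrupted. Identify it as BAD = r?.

after  0: r0=0x15 r1=0x47 r2=0xfc r3=0xf8 r4=0x57  N=0 Z=0
after  1: r0=0x15 r1=0x47 r2=0xfc r3=0xab r4=0x57  N=1 Z=0
after  2: r0=0x15 r1=0x47 r2=0xfc r3=0x57 r4=0x57  N=0 Z=0
after  3: r0=0x15 r1=0x47 r2=0xfc r3=0x57 r4=0x53  N=0 Z=0
after  4: r0=0x15 r1=0x47 r2=0x53 r3=0x57 r4=0x53  N=0 Z=0
after  5: r0=0x15 r1=0x47 r2=0x53 r3=0x57 r4=0x57  N=0 Z=0
-- IRQ taken; context saved, return-PC = 6 --
mismatch: r3: reported 0x53 vs actual 0x57

BAD = r3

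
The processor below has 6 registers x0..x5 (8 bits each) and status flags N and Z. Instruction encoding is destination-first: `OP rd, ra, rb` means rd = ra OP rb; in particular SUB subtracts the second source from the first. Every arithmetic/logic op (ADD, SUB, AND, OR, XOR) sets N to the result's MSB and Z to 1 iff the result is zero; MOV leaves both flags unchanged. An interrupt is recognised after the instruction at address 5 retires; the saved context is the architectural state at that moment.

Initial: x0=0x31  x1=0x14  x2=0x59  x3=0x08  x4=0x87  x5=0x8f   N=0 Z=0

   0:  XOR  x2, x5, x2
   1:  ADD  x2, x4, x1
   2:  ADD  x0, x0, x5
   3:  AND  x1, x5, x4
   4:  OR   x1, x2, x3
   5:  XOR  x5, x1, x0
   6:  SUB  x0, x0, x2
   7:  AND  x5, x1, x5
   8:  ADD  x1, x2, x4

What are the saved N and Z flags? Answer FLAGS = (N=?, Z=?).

FLAGS = (N=0, Z=0)

after  0: x0=0x31 x1=0x14 x2=0xd6 x3=0x08 x4=0x87 x5=0x8f  N=1 Z=0
after  1: x0=0x31 x1=0x14 x2=0x9b x3=0x08 x4=0x87 x5=0x8f  N=1 Z=0
after  2: x0=0xc0 x1=0x14 x2=0x9b x3=0x08 x4=0x87 x5=0x8f  N=1 Z=0
after  3: x0=0xc0 x1=0x87 x2=0x9b x3=0x08 x4=0x87 x5=0x8f  N=1 Z=0
after  4: x0=0xc0 x1=0x9b x2=0x9b x3=0x08 x4=0x87 x5=0x8f  N=1 Z=0
after  5: x0=0xc0 x1=0x9b x2=0x9b x3=0x08 x4=0x87 x5=0x5b  N=0 Z=0
-- IRQ taken; context saved, return-PC = 6 --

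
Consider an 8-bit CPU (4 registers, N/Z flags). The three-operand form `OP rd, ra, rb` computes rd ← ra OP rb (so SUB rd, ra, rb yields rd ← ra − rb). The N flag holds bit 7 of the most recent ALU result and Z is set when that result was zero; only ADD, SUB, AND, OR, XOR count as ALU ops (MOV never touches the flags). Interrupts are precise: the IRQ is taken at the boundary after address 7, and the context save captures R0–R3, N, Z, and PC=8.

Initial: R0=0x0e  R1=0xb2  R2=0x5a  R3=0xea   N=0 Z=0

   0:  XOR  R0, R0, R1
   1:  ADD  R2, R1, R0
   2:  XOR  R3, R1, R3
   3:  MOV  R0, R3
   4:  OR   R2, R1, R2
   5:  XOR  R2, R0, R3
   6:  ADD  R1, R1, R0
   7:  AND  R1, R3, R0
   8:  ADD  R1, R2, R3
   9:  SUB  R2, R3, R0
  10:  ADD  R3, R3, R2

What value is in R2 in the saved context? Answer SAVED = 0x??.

after  0: R0=0xbc R1=0xb2 R2=0x5a R3=0xea  N=1 Z=0
after  1: R0=0xbc R1=0xb2 R2=0x6e R3=0xea  N=0 Z=0
after  2: R0=0xbc R1=0xb2 R2=0x6e R3=0x58  N=0 Z=0
after  3: R0=0x58 R1=0xb2 R2=0x6e R3=0x58  N=0 Z=0
after  4: R0=0x58 R1=0xb2 R2=0xfe R3=0x58  N=1 Z=0
after  5: R0=0x58 R1=0xb2 R2=0x00 R3=0x58  N=0 Z=1
after  6: R0=0x58 R1=0x0a R2=0x00 R3=0x58  N=0 Z=0
after  7: R0=0x58 R1=0x58 R2=0x00 R3=0x58  N=0 Z=0
-- IRQ taken; context saved, return-PC = 8 --

SAVED = 0x00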